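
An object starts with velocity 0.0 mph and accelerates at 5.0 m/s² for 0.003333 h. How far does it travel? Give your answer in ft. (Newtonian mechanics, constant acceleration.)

v₀ = 0.0 mph × 0.44704 = 0.0 m/s
t = 0.003333 h × 3600.0 = 11.9988 s
d = v₀ × t + ½ × a × t² = 0.0 × 11.9988 + 0.5 × 5.0 × 11.9988² = 359.928 m
d = 359.928 m / 0.3048 = 1181 ft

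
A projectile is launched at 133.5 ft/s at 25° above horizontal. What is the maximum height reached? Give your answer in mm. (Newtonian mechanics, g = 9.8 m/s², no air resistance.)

v₀ = 133.5 ft/s × 0.3048 = 40.6908 m/s
H = v₀² × sin²(θ) / (2g) = 40.6908² × sin(25°)² / (2 × 9.8) = 1655.74 × 0.178606 / 19.6 = 15.088 m
H = 15.088 m / 0.001 = 15090 mm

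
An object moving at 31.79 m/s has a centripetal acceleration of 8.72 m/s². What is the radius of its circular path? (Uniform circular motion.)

r = v²/a_c = 31.79²/8.72 = 115.89 m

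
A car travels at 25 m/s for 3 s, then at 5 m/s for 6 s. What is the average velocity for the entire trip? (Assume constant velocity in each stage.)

d₁ = v₁t₁ = 25 × 3 = 75 m
d₂ = v₂t₂ = 5 × 6 = 30 m
d_total = 105 m, t_total = 9 s
v_avg = d_total/t_total = 105/9 = 11.67 m/s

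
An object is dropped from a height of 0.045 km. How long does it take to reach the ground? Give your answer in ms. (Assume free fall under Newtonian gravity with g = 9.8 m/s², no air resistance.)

h = 0.045 km × 1000.0 = 45.0 m
t = √(2h/g) = √(2 × 45.0 / 9.8) = 3.03046 s
t = 3.03046 s / 0.001 = 3030 ms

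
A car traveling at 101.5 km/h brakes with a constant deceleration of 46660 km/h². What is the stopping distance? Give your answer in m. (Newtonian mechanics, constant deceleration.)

v₀ = 101.5 km/h × 0.2777777777777778 = 28.1944 m/s
a = 46660 km/h² × 7.716049382716049e-05 = 3.60031 m/s²
d = v₀² / (2a) = 28.1944² / (2 × 3.60031) = 794.924 / 7.20062 = 110.4 m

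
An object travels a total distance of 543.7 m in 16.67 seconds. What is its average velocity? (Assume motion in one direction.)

v_avg = Δd / Δt = 543.7 / 16.67 = 32.62 m/s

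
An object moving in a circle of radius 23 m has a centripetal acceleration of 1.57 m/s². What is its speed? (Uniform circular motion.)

v = √(a_c × r) = √(1.57 × 23) = 6.01 m/s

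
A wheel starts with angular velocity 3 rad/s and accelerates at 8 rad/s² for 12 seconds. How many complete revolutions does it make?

θ = ω₀t + ½αt² = 3×12 + ½×8×12² = 612.0 rad
Total revolutions = θ/(2π) = 612.0/(2π) = 97.4
Complete revolutions = ⌊97.4⌋ = 97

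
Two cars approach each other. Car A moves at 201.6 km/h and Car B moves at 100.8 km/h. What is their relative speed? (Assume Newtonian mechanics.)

v_rel = v_A + v_B = 201.6 + 100.8 = 302.4 km/h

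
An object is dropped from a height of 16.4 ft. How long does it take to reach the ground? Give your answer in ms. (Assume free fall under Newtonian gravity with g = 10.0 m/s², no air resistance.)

h = 16.4 ft × 0.3048 = 4.99872 m
t = √(2h/g) = √(2 × 4.99872 / 10.0) = 0.999872 s
t = 0.999872 s / 0.001 = 999.9 ms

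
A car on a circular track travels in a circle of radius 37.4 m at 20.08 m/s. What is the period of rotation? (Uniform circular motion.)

T = 2πr/v = 2π×37.4/20.08 = 11.7 s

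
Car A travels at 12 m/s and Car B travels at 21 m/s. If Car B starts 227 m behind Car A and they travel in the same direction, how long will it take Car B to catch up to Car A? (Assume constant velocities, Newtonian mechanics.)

Relative speed: v_rel = 21 - 12 = 9 m/s
Time to catch: t = d₀/v_rel = 227/9 = 25.22 s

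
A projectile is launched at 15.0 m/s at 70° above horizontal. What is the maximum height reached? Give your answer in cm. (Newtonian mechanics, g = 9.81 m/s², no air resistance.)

H = v₀² × sin²(θ) / (2g) = 15.0² × sin(70°)² / (2 × 9.81) = 225.0 × 0.883022 / 19.62 = 10.1264 m
H = 10.1264 m / 0.01 = 1013 cm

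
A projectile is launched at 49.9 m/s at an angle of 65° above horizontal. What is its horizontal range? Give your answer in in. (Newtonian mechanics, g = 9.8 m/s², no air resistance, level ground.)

R = v₀² × sin(2θ) / g = 49.9² × sin(2 × 65°) / 9.8 = 2490.01 × 0.766044 / 9.8 = 194.638 m
R = 194.638 m / 0.0254 = 7663 in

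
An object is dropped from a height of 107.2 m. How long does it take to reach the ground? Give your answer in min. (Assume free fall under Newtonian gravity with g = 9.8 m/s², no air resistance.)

t = √(2h/g) = √(2 × 107.2 / 9.8) = 4.67734 s
t = 4.67734 s / 60.0 = 0.07796 min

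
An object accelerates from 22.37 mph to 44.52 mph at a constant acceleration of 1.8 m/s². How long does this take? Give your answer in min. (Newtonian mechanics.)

v₀ = 22.37 mph × 0.44704 = 10.0003 m/s
v = 44.52 mph × 0.44704 = 19.9022 m/s
t = (v - v₀) / a = (19.9022 - 10.0003) / 1.8 = 5.50106 s
t = 5.50106 s / 60.0 = 0.09168 min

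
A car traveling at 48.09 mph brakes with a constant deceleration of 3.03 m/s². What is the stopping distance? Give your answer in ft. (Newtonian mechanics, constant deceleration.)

v₀ = 48.09 mph × 0.44704 = 21.4982 m/s
d = v₀² / (2a) = 21.4982² / (2 × 3.03) = 462.173 / 6.06 = 76.2662 m
d = 76.2662 m / 0.3048 = 250.2 ft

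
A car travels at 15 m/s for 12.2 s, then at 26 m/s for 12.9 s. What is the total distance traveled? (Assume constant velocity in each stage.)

d₁ = v₁t₁ = 15 × 12.2 = 183.0 m
d₂ = v₂t₂ = 26 × 12.9 = 335.4 m
d_total = 183.0 + 335.4 = 518.4 m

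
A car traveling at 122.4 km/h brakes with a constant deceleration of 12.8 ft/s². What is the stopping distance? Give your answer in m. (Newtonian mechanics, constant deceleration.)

v₀ = 122.4 km/h × 0.2777777777777778 = 34.0 m/s
a = 12.8 ft/s² × 0.3048 = 3.90144 m/s²
d = v₀² / (2a) = 34.0² / (2 × 3.90144) = 1156.0 / 7.80288 = 148.2 m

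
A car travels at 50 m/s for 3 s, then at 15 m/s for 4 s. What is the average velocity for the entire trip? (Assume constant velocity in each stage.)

d₁ = v₁t₁ = 50 × 3 = 150 m
d₂ = v₂t₂ = 15 × 4 = 60 m
d_total = 210 m, t_total = 7 s
v_avg = d_total/t_total = 210/7 = 30.0 m/s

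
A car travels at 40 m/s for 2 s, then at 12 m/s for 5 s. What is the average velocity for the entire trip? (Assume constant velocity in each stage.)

d₁ = v₁t₁ = 40 × 2 = 80 m
d₂ = v₂t₂ = 12 × 5 = 60 m
d_total = 140 m, t_total = 7 s
v_avg = d_total/t_total = 140/7 = 20.0 m/s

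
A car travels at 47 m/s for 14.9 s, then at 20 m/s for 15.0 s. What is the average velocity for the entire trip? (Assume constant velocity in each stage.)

d₁ = v₁t₁ = 47 × 14.9 = 700.3 m
d₂ = v₂t₂ = 20 × 15.0 = 300.0 m
d_total = 1000.3 m, t_total = 29.9 s
v_avg = d_total/t_total = 1000.3/29.9 = 33.45 m/s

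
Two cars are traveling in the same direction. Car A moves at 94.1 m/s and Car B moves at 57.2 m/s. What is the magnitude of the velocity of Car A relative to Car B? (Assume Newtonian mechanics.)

v_rel = |v_A - v_B| = |94.1 - 57.2| = 36.9 m/s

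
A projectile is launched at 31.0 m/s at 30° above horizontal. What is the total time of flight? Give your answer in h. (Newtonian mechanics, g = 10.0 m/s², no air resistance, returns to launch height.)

T = 2 × v₀ × sin(θ) / g = 2 × 31.0 × sin(30°) / 10.0 = 2 × 31.0 × 0.5 / 10.0 = 3.1 s
T = 3.1 s / 3600.0 = 0.0008611 h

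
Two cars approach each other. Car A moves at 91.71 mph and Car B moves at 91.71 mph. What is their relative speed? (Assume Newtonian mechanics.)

v_rel = v_A + v_B = 91.71 + 91.71 = 183.42 mph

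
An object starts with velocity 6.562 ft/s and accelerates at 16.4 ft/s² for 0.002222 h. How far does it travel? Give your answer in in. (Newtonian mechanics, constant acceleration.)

v₀ = 6.562 ft/s × 0.3048 = 2.0001 m/s
a = 16.4 ft/s² × 0.3048 = 4.99872 m/s²
t = 0.002222 h × 3600.0 = 7.9992 s
d = v₀ × t + ½ × a × t² = 2.0001 × 7.9992 + 0.5 × 4.99872 × 7.9992² = 175.926 m
d = 175.926 m / 0.0254 = 6926 in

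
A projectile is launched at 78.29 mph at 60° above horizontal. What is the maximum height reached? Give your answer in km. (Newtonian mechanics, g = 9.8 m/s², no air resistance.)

v₀ = 78.29 mph × 0.44704 = 34.9988 m/s
H = v₀² × sin²(θ) / (2g) = 34.9988² × sin(60°)² / (2 × 9.8) = 1224.92 × 0.75 / 19.6 = 46.8719 m
H = 46.8719 m / 1000.0 = 0.04687 km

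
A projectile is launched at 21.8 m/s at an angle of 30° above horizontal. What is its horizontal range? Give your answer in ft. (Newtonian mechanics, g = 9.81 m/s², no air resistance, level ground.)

R = v₀² × sin(2θ) / g = 21.8² × sin(2 × 30°) / 9.81 = 475.24 × 0.866025 / 9.81 = 41.9541 m
R = 41.9541 m / 0.3048 = 137.6 ft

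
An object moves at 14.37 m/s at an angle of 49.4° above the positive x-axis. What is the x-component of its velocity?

vₓ = v cos(θ) = 14.37 × cos(49.4°) = 9.35 m/s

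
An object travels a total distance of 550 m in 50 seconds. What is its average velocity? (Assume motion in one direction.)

v_avg = Δd / Δt = 550 / 50 = 11.0 m/s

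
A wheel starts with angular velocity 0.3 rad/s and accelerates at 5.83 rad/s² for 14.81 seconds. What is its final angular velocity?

ω = ω₀ + αt = 0.3 + 5.83 × 14.81 = 86.64 rad/s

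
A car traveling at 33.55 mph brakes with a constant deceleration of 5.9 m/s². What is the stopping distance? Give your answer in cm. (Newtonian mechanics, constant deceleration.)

v₀ = 33.55 mph × 0.44704 = 14.9982 m/s
d = v₀² / (2a) = 14.9982² / (2 × 5.9) = 224.946 / 11.8 = 19.0632 m
d = 19.0632 m / 0.01 = 1906 cm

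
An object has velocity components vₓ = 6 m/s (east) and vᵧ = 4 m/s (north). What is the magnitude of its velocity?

|v| = √(vₓ² + vᵧ²) = √(6² + 4²) = √(52) = 7.21 m/s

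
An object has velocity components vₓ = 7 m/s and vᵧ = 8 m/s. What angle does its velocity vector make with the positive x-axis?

θ = arctan(vᵧ/vₓ) = arctan(8/7) = 48.81°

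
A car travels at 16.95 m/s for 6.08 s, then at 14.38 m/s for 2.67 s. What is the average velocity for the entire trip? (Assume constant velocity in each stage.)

d₁ = v₁t₁ = 16.95 × 6.08 = 103.056 m
d₂ = v₂t₂ = 14.38 × 2.67 = 38.3946 m
d_total = 141.4506 m, t_total = 8.75 s
v_avg = d_total/t_total = 141.4506/8.75 = 16.17 m/s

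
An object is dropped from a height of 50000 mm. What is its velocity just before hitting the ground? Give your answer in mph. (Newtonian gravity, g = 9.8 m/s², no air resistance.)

h = 50000 mm × 0.001 = 50.0 m
v = √(2gh) = √(2 × 9.8 × 50.0) = 31.305 m/s
v = 31.305 m/s / 0.44704 = 70.03 mph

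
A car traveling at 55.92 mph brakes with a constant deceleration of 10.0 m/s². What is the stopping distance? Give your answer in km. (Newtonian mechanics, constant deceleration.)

v₀ = 55.92 mph × 0.44704 = 24.9985 m/s
d = v₀² / (2a) = 24.9985² / (2 × 10.0) = 624.925 / 20.0 = 31.2462 m
d = 31.2462 m / 1000.0 = 0.03125 km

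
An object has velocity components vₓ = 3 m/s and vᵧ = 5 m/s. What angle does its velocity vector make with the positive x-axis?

θ = arctan(vᵧ/vₓ) = arctan(5/3) = 59.04°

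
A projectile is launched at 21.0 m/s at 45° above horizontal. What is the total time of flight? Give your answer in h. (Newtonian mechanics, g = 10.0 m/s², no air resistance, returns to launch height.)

T = 2 × v₀ × sin(θ) / g = 2 × 21.0 × sin(45°) / 10.0 = 2 × 21.0 × 0.707107 / 10.0 = 2.96985 s
T = 2.96985 s / 3600.0 = 0.000825 h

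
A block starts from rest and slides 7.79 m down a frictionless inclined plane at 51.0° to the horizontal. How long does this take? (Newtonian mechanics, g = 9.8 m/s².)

a = g sin(θ) = 9.8 × sin(51.0°) = 7.616 m/s²
t = √(2d/a) = √(2 × 7.79 / 7.616) = 1.43 s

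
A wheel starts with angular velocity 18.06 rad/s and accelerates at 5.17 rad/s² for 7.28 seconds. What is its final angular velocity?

ω = ω₀ + αt = 18.06 + 5.17 × 7.28 = 55.7 rad/s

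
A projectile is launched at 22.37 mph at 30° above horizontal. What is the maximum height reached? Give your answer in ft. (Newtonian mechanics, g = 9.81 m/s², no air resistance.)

v₀ = 22.37 mph × 0.44704 = 10.0003 m/s
H = v₀² × sin²(θ) / (2g) = 10.0003² × sin(30°)² / (2 × 9.81) = 100.006 × 0.25 / 19.62 = 1.27429 m
H = 1.27429 m / 0.3048 = 4.181 ft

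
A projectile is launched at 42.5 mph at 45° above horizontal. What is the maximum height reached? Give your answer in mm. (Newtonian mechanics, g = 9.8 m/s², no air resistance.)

v₀ = 42.5 mph × 0.44704 = 18.9992 m/s
H = v₀² × sin²(θ) / (2g) = 18.9992² × sin(45°)² / (2 × 9.8) = 360.97 × 0.5 / 19.6 = 9.20842 m
H = 9.20842 m / 0.001 = 9208 mm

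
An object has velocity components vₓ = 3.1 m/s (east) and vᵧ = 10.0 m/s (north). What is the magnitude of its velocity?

|v| = √(vₓ² + vᵧ²) = √(3.1² + 10.0²) = √(109.61) = 10.47 m/s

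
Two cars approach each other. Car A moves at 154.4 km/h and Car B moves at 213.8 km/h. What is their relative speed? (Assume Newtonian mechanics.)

v_rel = v_A + v_B = 154.4 + 213.8 = 368.2 km/h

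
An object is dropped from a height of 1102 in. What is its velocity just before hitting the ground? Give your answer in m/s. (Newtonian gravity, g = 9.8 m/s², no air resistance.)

h = 1102 in × 0.0254 = 27.9908 m
v = √(2gh) = √(2 × 9.8 × 27.9908) = 23.42 m/s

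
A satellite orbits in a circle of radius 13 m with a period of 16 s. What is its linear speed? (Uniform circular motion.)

v = 2πr/T = 2π×13/16 = 5.11 m/s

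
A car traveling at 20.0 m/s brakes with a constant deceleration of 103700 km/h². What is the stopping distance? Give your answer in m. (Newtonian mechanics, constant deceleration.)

a = 103700 km/h² × 7.716049382716049e-05 = 8.00154 m/s²
d = v₀² / (2a) = 20.0² / (2 × 8.00154) = 400.0 / 16.0031 = 25.0 m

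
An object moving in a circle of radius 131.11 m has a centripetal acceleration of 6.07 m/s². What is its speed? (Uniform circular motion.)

v = √(a_c × r) = √(6.07 × 131.11) = 28.21 m/s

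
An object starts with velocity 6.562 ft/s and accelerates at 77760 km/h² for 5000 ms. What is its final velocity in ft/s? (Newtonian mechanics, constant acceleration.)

v₀ = 6.562 ft/s × 0.3048 = 2.0001 m/s
a = 77760 km/h² × 7.716049382716049e-05 = 6.0 m/s²
t = 5000 ms × 0.001 = 5.0 s
v = v₀ + a × t = 2.0001 + 6.0 × 5.0 = 32.0001 m/s
v = 32.0001 m/s / 0.3048 = 105.0 ft/s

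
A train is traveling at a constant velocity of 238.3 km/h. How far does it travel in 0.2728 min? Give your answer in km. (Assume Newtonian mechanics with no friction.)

v = 238.3 km/h × 0.2777777777777778 = 66.1944 m/s
t = 0.2728 min × 60.0 = 16.368 s
d = v × t = 66.1944 × 16.368 = 1083.47 m
d = 1083.47 m / 1000.0 = 1.083 km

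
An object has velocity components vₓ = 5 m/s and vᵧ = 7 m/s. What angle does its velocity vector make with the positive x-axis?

θ = arctan(vᵧ/vₓ) = arctan(7/5) = 54.46°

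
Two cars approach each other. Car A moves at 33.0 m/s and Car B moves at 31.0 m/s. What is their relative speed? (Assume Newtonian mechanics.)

v_rel = v_A + v_B = 33.0 + 31.0 = 64.0 m/s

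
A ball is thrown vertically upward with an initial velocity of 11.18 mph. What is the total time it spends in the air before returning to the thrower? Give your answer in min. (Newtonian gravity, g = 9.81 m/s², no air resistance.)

v₀ = 11.18 mph × 0.44704 = 4.99791 m/s
t_total = 2 × v₀ / g = 2 × 4.99791 / 9.81 = 1.01894 s
t_total = 1.01894 s / 60.0 = 0.01698 min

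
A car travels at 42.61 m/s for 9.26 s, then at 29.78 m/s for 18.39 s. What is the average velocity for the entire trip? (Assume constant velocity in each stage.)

d₁ = v₁t₁ = 42.61 × 9.26 = 394.5686 m
d₂ = v₂t₂ = 29.78 × 18.39 = 547.6542 m
d_total = 942.2228 m, t_total = 27.65 s
v_avg = d_total/t_total = 942.2228/27.65 = 34.08 m/s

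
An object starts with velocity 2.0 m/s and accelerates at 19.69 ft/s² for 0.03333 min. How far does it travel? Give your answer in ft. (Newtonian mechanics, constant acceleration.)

a = 19.69 ft/s² × 0.3048 = 6.00151 m/s²
t = 0.03333 min × 60.0 = 1.9998 s
d = v₀ × t + ½ × a × t² = 2.0 × 1.9998 + 0.5 × 6.00151 × 1.9998² = 16.0002 m
d = 16.0002 m / 0.3048 = 52.49 ft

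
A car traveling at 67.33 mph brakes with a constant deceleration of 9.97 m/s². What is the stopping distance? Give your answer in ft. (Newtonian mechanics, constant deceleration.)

v₀ = 67.33 mph × 0.44704 = 30.0992 m/s
d = v₀² / (2a) = 30.0992² / (2 × 9.97) = 905.962 / 19.94 = 45.4344 m
d = 45.4344 m / 0.3048 = 149.1 ft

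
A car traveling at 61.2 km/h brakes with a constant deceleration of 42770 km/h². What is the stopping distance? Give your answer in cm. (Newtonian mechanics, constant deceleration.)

v₀ = 61.2 km/h × 0.2777777777777778 = 17.0 m/s
a = 42770 km/h² × 7.716049382716049e-05 = 3.30015 m/s²
d = v₀² / (2a) = 17.0² / (2 × 3.30015) = 289.0 / 6.6003 = 43.7859 m
d = 43.7859 m / 0.01 = 4379 cm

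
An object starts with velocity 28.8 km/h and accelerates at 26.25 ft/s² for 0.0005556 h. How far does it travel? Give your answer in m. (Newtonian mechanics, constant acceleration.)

v₀ = 28.8 km/h × 0.2777777777777778 = 8.0 m/s
a = 26.25 ft/s² × 0.3048 = 8.001 m/s²
t = 0.0005556 h × 3600.0 = 2.00016 s
d = v₀ × t + ½ × a × t² = 8.0 × 2.00016 + 0.5 × 8.001 × 2.00016² = 32.01 m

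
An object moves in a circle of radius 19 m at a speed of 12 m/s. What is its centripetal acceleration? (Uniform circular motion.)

a_c = v²/r = 12²/19 = 144/19 = 7.58 m/s²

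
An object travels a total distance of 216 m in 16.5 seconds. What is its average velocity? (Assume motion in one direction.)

v_avg = Δd / Δt = 216 / 16.5 = 13.09 m/s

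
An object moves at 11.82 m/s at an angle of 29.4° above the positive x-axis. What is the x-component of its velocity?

vₓ = v cos(θ) = 11.82 × cos(29.4°) = 10.3 m/s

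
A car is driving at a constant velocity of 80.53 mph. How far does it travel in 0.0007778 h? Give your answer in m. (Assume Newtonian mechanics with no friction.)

v = 80.53 mph × 0.44704 = 36.0001 m/s
t = 0.0007778 h × 3600.0 = 2.80008 s
d = v × t = 36.0001 × 2.80008 = 100.8 m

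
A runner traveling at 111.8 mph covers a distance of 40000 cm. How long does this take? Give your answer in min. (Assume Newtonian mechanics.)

d = 40000 cm × 0.01 = 400.0 m
v = 111.8 mph × 0.44704 = 49.9791 m/s
t = d / v = 400.0 / 49.9791 = 8.00335 s
t = 8.00335 s / 60.0 = 0.1334 min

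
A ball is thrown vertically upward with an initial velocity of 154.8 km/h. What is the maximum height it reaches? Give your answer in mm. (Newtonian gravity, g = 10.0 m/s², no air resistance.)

v₀ = 154.8 km/h × 0.2777777777777778 = 43.0 m/s
h_max = v₀² / (2g) = 43.0² / (2 × 10.0) = 1849.0 / 20.0 = 92.45 m
h_max = 92.45 m / 0.001 = 92450 mm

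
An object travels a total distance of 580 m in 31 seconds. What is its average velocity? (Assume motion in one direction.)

v_avg = Δd / Δt = 580 / 31 = 18.71 m/s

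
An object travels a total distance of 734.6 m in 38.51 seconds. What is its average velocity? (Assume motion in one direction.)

v_avg = Δd / Δt = 734.6 / 38.51 = 19.08 m/s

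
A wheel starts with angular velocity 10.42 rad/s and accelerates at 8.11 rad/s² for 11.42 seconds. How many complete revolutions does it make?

θ = ω₀t + ½αt² = 10.42×11.42 + ½×8.11×11.42² = 647.834902 rad
Total revolutions = θ/(2π) = 647.834902/(2π) = 103.11
Complete revolutions = ⌊103.11⌋ = 103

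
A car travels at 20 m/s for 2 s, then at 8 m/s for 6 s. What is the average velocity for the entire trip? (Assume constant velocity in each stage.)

d₁ = v₁t₁ = 20 × 2 = 40 m
d₂ = v₂t₂ = 8 × 6 = 48 m
d_total = 88 m, t_total = 8 s
v_avg = d_total/t_total = 88/8 = 11.0 m/s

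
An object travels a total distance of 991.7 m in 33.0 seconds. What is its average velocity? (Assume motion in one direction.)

v_avg = Δd / Δt = 991.7 / 33.0 = 30.05 m/s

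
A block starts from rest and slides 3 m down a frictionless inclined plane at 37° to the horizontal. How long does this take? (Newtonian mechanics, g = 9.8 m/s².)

a = g sin(θ) = 9.8 × sin(37°) = 5.8978 m/s²
t = √(2d/a) = √(2 × 3 / 5.8978) = 1.01 s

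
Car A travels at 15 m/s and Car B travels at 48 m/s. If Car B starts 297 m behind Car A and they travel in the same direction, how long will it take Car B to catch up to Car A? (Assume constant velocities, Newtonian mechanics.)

Relative speed: v_rel = 48 - 15 = 33 m/s
Time to catch: t = d₀/v_rel = 297/33 = 9.0 s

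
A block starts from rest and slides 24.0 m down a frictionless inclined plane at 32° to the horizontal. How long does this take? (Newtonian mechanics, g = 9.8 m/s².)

a = g sin(θ) = 9.8 × sin(32°) = 5.1932 m/s²
t = √(2d/a) = √(2 × 24.0 / 5.1932) = 3.04 s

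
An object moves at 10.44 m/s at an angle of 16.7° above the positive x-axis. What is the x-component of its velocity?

vₓ = v cos(θ) = 10.44 × cos(16.7°) = 10.0 m/s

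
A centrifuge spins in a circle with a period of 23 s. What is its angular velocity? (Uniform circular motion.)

ω = 2π/T = 2π/23 = 0.2732 rad/s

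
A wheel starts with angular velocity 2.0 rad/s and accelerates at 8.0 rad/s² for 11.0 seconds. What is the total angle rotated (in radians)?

θ = ω₀t + ½αt² = 2.0×11.0 + ½×8.0×11.0² = 506.0 rad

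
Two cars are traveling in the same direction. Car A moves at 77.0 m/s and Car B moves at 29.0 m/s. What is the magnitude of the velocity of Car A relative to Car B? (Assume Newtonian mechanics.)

v_rel = |v_A - v_B| = |77.0 - 29.0| = 48.0 m/s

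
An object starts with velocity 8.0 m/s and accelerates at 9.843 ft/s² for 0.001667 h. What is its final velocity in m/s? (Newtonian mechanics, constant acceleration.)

a = 9.843 ft/s² × 0.3048 = 3.00015 m/s²
t = 0.001667 h × 3600.0 = 6.0012 s
v = v₀ + a × t = 8.0 + 3.00015 × 6.0012 = 26.0 m/s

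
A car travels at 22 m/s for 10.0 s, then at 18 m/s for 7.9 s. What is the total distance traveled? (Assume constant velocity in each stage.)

d₁ = v₁t₁ = 22 × 10.0 = 220.0 m
d₂ = v₂t₂ = 18 × 7.9 = 142.2 m
d_total = 220.0 + 142.2 = 362.2 m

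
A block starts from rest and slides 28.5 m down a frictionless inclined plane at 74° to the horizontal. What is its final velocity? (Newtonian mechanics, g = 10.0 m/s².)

a = g sin(θ) = 10.0 × sin(74°) = 9.6126 m/s²
v = √(2ad) = √(2 × 9.6126 × 28.5) = 23.41 m/s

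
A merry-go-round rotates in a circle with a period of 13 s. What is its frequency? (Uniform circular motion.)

f = 1/T = 1/13 = 0.0769 Hz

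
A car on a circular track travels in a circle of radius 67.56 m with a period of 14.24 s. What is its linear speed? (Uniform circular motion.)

v = 2πr/T = 2π×67.56/14.24 = 29.81 m/s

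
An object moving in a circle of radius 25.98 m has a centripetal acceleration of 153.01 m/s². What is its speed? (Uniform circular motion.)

v = √(a_c × r) = √(153.01 × 25.98) = 63.05 m/s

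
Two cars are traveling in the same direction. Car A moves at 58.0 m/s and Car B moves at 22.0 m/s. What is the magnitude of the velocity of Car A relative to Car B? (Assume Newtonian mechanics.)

v_rel = |v_A - v_B| = |58.0 - 22.0| = 36.0 m/s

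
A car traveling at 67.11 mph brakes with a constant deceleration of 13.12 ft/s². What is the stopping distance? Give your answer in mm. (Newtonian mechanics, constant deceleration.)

v₀ = 67.11 mph × 0.44704 = 30.0009 m/s
a = 13.12 ft/s² × 0.3048 = 3.99898 m/s²
d = v₀² / (2a) = 30.0009² / (2 × 3.99898) = 900.054 / 7.99796 = 112.535 m
d = 112.535 m / 0.001 = 112500 mm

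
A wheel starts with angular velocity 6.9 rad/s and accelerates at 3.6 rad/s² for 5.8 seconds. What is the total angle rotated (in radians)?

θ = ω₀t + ½αt² = 6.9×5.8 + ½×3.6×5.8² = 100.57 rad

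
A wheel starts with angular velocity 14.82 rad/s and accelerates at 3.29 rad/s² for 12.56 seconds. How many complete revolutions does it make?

θ = ω₀t + ½αt² = 14.82×12.56 + ½×3.29×12.56² = 445.643872 rad
Total revolutions = θ/(2π) = 445.643872/(2π) = 70.93
Complete revolutions = ⌊70.93⌋ = 70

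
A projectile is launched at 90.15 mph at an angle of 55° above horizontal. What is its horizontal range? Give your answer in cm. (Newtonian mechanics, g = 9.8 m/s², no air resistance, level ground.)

v₀ = 90.15 mph × 0.44704 = 40.3007 m/s
R = v₀² × sin(2θ) / g = 40.3007² × sin(2 × 55°) / 9.8 = 1624.15 × 0.939693 / 9.8 = 155.735 m
R = 155.735 m / 0.01 = 15570 cm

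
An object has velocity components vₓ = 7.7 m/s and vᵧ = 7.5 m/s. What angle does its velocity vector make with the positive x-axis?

θ = arctan(vᵧ/vₓ) = arctan(7.5/7.7) = 44.25°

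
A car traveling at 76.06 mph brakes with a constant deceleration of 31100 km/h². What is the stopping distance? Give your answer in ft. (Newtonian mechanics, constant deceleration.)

v₀ = 76.06 mph × 0.44704 = 34.0019 m/s
a = 31100 km/h² × 7.716049382716049e-05 = 2.39969 m/s²
d = v₀² / (2a) = 34.0019² / (2 × 2.39969) = 1156.13 / 4.79938 = 240.892 m
d = 240.892 m / 0.3048 = 790.3 ft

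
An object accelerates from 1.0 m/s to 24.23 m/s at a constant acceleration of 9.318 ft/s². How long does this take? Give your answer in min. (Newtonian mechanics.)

a = 9.318 ft/s² × 0.3048 = 2.84013 m/s²
t = (v - v₀) / a = (24.23 - 1.0) / 2.84013 = 8.1792 s
t = 8.1792 s / 60.0 = 0.1363 min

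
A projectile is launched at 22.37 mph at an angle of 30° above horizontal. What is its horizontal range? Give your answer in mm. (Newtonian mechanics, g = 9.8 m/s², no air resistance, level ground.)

v₀ = 22.37 mph × 0.44704 = 10.00028 m/s
R = v₀² × sin(2θ) / g = 10.00028² × sin(2 × 30°) / 9.8 = 100.0056 × 0.8660254 / 9.8 = 8.837489 m
R = 8.837489 m / 0.001 = 8837 mm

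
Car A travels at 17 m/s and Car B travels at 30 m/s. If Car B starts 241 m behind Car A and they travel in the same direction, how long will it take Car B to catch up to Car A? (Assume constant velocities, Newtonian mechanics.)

Relative speed: v_rel = 30 - 17 = 13 m/s
Time to catch: t = d₀/v_rel = 241/13 = 18.54 s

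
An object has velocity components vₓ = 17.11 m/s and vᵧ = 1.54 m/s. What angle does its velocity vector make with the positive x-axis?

θ = arctan(vᵧ/vₓ) = arctan(1.54/17.11) = 5.14°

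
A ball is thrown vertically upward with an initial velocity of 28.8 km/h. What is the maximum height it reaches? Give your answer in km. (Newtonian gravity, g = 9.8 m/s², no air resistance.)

v₀ = 28.8 km/h × 0.2777777777777778 = 8.0 m/s
h_max = v₀² / (2g) = 8.0² / (2 × 9.8) = 64.0 / 19.6 = 3.26531 m
h_max = 3.26531 m / 1000.0 = 0.003265 km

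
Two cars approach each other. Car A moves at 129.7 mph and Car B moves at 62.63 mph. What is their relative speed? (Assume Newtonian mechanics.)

v_rel = v_A + v_B = 129.7 + 62.63 = 192.33 mph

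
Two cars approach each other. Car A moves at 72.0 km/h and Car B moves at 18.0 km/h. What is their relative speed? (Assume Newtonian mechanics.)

v_rel = v_A + v_B = 72.0 + 18.0 = 90.0 km/h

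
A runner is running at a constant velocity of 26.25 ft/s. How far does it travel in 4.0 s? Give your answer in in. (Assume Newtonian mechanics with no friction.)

v = 26.25 ft/s × 0.3048 = 8.001 m/s
d = v × t = 8.001 × 4.0 = 32.004 m
d = 32.004 m / 0.0254 = 1260 in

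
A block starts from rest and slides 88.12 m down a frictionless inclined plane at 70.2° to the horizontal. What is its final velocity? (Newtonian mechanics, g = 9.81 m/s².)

a = g sin(θ) = 9.81 × sin(70.2°) = 9.23 m/s²
v = √(2ad) = √(2 × 9.23 × 88.12) = 40.33 m/s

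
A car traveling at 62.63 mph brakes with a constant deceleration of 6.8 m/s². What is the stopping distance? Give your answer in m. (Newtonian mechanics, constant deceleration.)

v₀ = 62.63 mph × 0.44704 = 27.9981 m/s
d = v₀² / (2a) = 27.9981² / (2 × 6.8) = 783.894 / 13.6 = 57.64 m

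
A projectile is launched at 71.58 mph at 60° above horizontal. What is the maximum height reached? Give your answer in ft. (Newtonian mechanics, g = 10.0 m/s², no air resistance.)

v₀ = 71.58 mph × 0.44704 = 31.9991 m/s
H = v₀² × sin²(θ) / (2g) = 31.9991² × sin(60°)² / (2 × 10.0) = 1023.94 × 0.75 / 20.0 = 38.3978 m
H = 38.3978 m / 0.3048 = 126.0 ft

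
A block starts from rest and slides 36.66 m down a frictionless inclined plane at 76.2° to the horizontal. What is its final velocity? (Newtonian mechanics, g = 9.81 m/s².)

a = g sin(θ) = 9.81 × sin(76.2°) = 9.5268 m/s²
v = √(2ad) = √(2 × 9.5268 × 36.66) = 26.43 m/s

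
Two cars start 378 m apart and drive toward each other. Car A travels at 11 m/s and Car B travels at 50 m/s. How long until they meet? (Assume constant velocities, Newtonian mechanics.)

Combined speed: v_combined = 11 + 50 = 61 m/s
Time to meet: t = d/v_combined = 378/61 = 6.2 s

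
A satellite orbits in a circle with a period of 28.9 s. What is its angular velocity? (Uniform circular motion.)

ω = 2π/T = 2π/28.9 = 0.2174 rad/s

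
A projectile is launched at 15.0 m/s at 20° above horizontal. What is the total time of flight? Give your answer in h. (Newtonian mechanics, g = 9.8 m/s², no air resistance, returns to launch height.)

T = 2 × v₀ × sin(θ) / g = 2 × 15.0 × sin(20°) / 9.8 = 2 × 15.0 × 0.34202 / 9.8 = 1.047 s
T = 1.047 s / 3600.0 = 0.0002908 h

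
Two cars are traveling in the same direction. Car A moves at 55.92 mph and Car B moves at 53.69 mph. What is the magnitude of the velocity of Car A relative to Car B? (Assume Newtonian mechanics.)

v_rel = |v_A - v_B| = |55.92 - 53.69| = 2.23 mph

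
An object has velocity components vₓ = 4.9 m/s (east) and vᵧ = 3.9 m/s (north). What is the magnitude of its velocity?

|v| = √(vₓ² + vᵧ²) = √(4.9² + 3.9²) = √(39.22) = 6.26 m/s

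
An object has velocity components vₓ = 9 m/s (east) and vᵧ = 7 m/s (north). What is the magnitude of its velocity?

|v| = √(vₓ² + vᵧ²) = √(9² + 7²) = √(130) = 11.4 m/s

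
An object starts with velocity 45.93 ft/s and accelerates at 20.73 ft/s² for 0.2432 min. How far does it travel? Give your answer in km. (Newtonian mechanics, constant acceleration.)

v₀ = 45.93 ft/s × 0.3048 = 13.9995 m/s
a = 20.73 ft/s² × 0.3048 = 6.3185 m/s²
t = 0.2432 min × 60.0 = 14.592 s
d = v₀ × t + ½ × a × t² = 13.9995 × 14.592 + 0.5 × 6.3185 × 14.592² = 876.969 m
d = 876.969 m / 1000.0 = 0.877 km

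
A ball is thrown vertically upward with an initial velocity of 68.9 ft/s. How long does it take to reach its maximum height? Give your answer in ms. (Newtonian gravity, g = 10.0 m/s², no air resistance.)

v₀ = 68.9 ft/s × 0.3048 = 21.0007 m/s
t_up = v₀ / g = 21.0007 / 10.0 = 2.10007 s
t_up = 2.10007 s / 0.001 = 2100 ms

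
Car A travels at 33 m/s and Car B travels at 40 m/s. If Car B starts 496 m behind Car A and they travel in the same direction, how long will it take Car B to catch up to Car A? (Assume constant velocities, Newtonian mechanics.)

Relative speed: v_rel = 40 - 33 = 7 m/s
Time to catch: t = d₀/v_rel = 496/7 = 70.86 s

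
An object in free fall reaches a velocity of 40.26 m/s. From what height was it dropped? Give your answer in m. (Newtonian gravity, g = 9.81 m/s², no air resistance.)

h = v² / (2g) = 40.26² / (2 × 9.81) = 82.61 m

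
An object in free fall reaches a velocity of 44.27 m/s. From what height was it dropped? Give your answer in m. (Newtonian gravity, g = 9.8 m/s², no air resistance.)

h = v² / (2g) = 44.27² / (2 × 9.8) = 99.99 m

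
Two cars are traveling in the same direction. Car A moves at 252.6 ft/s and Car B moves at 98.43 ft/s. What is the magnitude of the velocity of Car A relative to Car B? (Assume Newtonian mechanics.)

v_rel = |v_A - v_B| = |252.6 - 98.43| = 154.17 ft/s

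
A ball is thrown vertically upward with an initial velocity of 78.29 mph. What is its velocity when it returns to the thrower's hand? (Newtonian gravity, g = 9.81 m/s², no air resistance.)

By conservation of energy (no air resistance), the ball returns to the throw height with the same speed as launch, but directed downward.
|v_ground| = v₀ = 78.29 mph
v_ground = 78.29 mph (downward)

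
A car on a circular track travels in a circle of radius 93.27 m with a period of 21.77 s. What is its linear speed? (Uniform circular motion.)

v = 2πr/T = 2π×93.27/21.77 = 26.92 m/s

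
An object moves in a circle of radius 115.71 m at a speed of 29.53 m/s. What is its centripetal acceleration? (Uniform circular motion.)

a_c = v²/r = 29.53²/115.71 = 872.0209/115.71 = 7.54 m/s²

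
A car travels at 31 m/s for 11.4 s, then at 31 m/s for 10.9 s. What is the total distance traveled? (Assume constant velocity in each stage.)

d₁ = v₁t₁ = 31 × 11.4 = 353.4 m
d₂ = v₂t₂ = 31 × 10.9 = 337.9 m
d_total = 353.4 + 337.9 = 691.3 m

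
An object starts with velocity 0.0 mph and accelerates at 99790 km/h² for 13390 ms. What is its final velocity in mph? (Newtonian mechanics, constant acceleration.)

v₀ = 0.0 mph × 0.44704 = 0.0 m/s
a = 99790 km/h² × 7.716049382716049e-05 = 7.69985 m/s²
t = 13390 ms × 0.001 = 13.39 s
v = v₀ + a × t = 0.0 + 7.69985 × 13.39 = 103.101 m/s
v = 103.101 m/s / 0.44704 = 230.6 mph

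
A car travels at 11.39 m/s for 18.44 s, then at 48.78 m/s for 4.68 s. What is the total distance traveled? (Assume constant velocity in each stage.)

d₁ = v₁t₁ = 11.39 × 18.44 = 210.0316 m
d₂ = v₂t₂ = 48.78 × 4.68 = 228.2904 m
d_total = 210.0316 + 228.2904 = 438.32 m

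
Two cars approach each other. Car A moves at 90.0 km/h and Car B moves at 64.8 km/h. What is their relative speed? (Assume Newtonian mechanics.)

v_rel = v_A + v_B = 90.0 + 64.8 = 154.8 km/h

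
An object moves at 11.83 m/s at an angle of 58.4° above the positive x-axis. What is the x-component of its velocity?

vₓ = v cos(θ) = 11.83 × cos(58.4°) = 6.2 m/s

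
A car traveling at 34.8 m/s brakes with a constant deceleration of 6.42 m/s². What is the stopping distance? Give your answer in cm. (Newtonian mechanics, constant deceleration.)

d = v₀² / (2a) = 34.8² / (2 × 6.42) = 1211.04 / 12.84 = 94.3178 m
d = 94.3178 m / 0.01 = 9432 cm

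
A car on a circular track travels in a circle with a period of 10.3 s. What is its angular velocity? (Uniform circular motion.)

ω = 2π/T = 2π/10.3 = 0.61 rad/s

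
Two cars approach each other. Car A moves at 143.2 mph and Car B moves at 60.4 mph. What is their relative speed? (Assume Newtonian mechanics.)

v_rel = v_A + v_B = 143.2 + 60.4 = 203.6 mph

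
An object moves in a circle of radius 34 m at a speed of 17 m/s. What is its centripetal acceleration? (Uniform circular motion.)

a_c = v²/r = 17²/34 = 289/34 = 8.5 m/s²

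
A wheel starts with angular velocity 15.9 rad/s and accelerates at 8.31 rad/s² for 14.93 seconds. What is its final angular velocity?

ω = ω₀ + αt = 15.9 + 8.31 × 14.93 = 139.97 rad/s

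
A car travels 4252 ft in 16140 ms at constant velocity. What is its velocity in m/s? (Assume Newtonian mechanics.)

d = 4252 ft × 0.3048 = 1296.01 m
t = 16140 ms × 0.001 = 16.14 s
v = d / t = 1296.01 / 16.14 = 80.3 m/s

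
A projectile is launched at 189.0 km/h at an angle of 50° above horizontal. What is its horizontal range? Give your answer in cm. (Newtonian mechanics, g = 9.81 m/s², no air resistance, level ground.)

v₀ = 189.0 km/h × 0.2777777777777778 = 52.5 m/s
R = v₀² × sin(2θ) / g = 52.5² × sin(2 × 50°) / 9.81 = 2756.25 × 0.984808 / 9.81 = 276.695 m
R = 276.695 m / 0.01 = 27670 cm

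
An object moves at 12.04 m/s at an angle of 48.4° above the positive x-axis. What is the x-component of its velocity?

vₓ = v cos(θ) = 12.04 × cos(48.4°) = 7.99 m/s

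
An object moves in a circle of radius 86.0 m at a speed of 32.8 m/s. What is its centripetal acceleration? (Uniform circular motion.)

a_c = v²/r = 32.8²/86.0 = 1075.84/86.0 = 12.51 m/s²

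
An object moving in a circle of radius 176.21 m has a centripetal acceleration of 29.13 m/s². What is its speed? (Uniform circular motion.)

v = √(a_c × r) = √(29.13 × 176.21) = 71.64 m/s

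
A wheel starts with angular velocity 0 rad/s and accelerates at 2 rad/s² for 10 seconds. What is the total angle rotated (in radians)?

θ = ω₀t + ½αt² = 0×10 + ½×2×10² = 100.0 rad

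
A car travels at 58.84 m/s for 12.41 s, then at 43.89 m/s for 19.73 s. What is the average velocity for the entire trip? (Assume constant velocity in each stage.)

d₁ = v₁t₁ = 58.84 × 12.41 = 730.2044 m
d₂ = v₂t₂ = 43.89 × 19.73 = 865.9497 m
d_total = 1596.1541 m, t_total = 32.14 s
v_avg = d_total/t_total = 1596.1541/32.14 = 49.66 m/s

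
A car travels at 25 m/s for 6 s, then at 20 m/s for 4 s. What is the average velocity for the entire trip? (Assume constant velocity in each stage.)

d₁ = v₁t₁ = 25 × 6 = 150 m
d₂ = v₂t₂ = 20 × 4 = 80 m
d_total = 230 m, t_total = 10 s
v_avg = d_total/t_total = 230/10 = 23.0 m/s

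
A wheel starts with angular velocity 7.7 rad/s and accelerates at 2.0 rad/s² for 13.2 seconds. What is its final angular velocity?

ω = ω₀ + αt = 7.7 + 2.0 × 13.2 = 34.1 rad/s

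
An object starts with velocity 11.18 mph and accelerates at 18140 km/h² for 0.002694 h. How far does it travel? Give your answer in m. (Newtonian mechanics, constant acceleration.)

v₀ = 11.18 mph × 0.44704 = 4.99791 m/s
a = 18140 km/h² × 7.716049382716049e-05 = 1.39969 m/s²
t = 0.002694 h × 3600.0 = 9.6984 s
d = v₀ × t + ½ × a × t² = 4.99791 × 9.6984 + 0.5 × 1.39969 × 9.6984² = 114.3 m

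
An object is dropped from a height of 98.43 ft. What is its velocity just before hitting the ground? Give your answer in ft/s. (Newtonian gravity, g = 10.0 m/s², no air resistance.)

h = 98.43 ft × 0.3048 = 30.0015 m
v = √(2gh) = √(2 × 10.0 × 30.0015) = 24.4955 m/s
v = 24.4955 m/s / 0.3048 = 80.37 ft/s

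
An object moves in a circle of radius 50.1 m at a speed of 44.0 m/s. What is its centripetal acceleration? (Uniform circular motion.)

a_c = v²/r = 44.0²/50.1 = 1936.0/50.1 = 38.64 m/s²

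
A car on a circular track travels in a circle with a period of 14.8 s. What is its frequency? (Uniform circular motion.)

f = 1/T = 1/14.8 = 0.0676 Hz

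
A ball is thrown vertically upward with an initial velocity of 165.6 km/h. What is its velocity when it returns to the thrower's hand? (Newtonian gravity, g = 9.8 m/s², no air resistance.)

By conservation of energy (no air resistance), the ball returns to the throw height with the same speed as launch, but directed downward.
|v_ground| = v₀ = 165.6 km/h
v_ground = 165.6 km/h (downward)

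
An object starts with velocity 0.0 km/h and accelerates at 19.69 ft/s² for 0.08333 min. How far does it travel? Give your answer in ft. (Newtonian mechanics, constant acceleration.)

v₀ = 0.0 km/h × 0.2777777777777778 = 0.0 m/s
a = 19.69 ft/s² × 0.3048 = 6.00151 m/s²
t = 0.08333 min × 60.0 = 4.9998 s
d = v₀ × t + ½ × a × t² = 0.0 × 4.9998 + 0.5 × 6.00151 × 4.9998² = 75.0129 m
d = 75.0129 m / 0.3048 = 246.1 ft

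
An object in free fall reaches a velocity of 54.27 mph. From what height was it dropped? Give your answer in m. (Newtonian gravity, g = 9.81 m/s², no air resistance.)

v = 54.27 mph × 0.44704 = 24.2609 m/s
h = v² / (2g) = 24.2609² / (2 × 9.81) = 30.0 m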